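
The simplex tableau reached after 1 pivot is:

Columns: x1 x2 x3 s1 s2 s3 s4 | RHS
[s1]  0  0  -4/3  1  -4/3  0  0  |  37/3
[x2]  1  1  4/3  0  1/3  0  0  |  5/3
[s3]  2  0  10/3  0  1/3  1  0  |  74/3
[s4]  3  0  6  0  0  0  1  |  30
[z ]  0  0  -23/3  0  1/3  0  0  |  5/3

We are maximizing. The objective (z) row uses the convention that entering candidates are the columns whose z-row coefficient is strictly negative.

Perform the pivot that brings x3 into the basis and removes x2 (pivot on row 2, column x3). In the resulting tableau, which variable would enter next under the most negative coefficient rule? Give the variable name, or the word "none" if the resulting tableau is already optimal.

Pivot element 4/3. New z-row = old z-row − (-23/3)·(row 2/(4/3)).
Updated z-row coefficients: x1: 23/4, x2: 23/4, x3: 0, s1: 0, s2: 9/4, s3: 0, s4: 0.
No coefficient is strictly negative; the tableau after this pivot is optimal.

none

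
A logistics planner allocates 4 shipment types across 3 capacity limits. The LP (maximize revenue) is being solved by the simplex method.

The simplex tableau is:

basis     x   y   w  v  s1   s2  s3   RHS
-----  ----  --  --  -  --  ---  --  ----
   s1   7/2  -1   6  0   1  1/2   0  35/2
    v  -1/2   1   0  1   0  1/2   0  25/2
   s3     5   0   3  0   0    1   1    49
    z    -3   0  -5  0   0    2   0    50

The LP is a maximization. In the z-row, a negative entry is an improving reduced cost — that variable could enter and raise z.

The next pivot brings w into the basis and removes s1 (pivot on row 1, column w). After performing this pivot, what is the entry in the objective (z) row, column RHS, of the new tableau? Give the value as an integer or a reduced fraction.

Pivot element is row 1, column w: 6.
Normalize row 1: new (row 1, RHS) = (35/2)/6 = 35/12.
z-row ← z-row − (-5)·(new row 1): 50 − (-5)·(35/12) = 775/12.

775/12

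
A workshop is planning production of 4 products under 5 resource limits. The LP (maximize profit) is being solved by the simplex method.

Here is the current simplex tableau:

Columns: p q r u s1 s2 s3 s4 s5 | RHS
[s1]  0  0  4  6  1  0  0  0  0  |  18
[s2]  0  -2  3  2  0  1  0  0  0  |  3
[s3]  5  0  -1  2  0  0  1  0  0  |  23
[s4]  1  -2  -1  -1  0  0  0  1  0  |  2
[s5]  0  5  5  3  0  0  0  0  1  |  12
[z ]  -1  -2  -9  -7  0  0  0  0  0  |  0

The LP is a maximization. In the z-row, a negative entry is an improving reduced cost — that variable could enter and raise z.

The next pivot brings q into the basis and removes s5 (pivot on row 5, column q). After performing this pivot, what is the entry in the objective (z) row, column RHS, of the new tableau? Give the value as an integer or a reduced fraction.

Pivot element is row 5, column q: 5.
Normalize row 5: new (row 5, RHS) = 12/5 = 12/5.
z-row ← z-row − (-2)·(new row 5): 0 − (-2)·(12/5) = 24/5.

24/5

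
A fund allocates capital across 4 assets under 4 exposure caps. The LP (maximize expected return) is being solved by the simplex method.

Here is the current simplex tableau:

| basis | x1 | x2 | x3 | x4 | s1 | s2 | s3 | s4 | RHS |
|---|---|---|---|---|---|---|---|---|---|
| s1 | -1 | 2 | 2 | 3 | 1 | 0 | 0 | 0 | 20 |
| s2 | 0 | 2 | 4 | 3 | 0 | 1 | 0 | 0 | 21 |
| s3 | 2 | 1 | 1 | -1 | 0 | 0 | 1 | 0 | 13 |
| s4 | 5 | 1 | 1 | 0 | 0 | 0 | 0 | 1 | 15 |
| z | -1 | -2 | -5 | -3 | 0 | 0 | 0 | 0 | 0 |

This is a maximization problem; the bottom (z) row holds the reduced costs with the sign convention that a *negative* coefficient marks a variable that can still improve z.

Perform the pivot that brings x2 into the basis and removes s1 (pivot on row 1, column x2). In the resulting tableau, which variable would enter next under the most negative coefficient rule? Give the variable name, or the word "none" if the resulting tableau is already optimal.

x3

Pivot element 2. New z-row = old z-row − (-2)·(row 1/2).
Updated z-row coefficients: x1: -2, x2: 0, x3: -3, x4: 0, s1: 1, s2: 0, s3: 0, s4: 0.
The most negative is -3 in column x3, so x3 would enter next.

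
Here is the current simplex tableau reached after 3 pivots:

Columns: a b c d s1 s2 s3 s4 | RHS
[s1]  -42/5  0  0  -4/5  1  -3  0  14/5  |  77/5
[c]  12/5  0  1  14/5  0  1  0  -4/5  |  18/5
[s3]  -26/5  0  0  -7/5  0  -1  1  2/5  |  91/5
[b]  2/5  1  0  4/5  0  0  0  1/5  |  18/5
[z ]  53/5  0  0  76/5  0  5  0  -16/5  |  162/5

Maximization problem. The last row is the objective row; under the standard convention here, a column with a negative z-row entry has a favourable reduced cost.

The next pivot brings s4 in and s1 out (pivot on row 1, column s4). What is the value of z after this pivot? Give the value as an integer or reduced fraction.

Minimum ratio for s4: (77/5)/(14/5) = 11/2.
z changes by −(z-row coeff of s4)·ratio = −(-16/5)·(11/2) = 88/5.
New z = 162/5 + (88/5) = 50.

50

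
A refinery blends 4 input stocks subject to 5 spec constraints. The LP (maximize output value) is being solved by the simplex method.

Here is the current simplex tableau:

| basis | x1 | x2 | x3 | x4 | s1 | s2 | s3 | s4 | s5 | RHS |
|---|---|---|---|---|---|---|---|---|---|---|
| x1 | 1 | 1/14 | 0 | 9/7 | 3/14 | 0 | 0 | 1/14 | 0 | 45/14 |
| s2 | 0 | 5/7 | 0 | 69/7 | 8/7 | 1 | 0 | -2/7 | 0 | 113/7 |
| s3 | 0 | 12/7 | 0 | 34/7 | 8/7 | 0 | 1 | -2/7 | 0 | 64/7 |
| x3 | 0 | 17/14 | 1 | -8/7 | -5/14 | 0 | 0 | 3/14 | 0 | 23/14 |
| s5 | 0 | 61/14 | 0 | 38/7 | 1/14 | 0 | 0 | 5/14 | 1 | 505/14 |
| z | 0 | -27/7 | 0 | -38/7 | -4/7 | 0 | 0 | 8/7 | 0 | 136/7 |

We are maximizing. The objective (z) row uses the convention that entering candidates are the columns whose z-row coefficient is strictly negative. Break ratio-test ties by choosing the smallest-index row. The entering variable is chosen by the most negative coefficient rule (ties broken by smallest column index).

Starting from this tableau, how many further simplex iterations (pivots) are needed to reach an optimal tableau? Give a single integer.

pivot: x4 in, s2 out → z = 1954/69
pivot: x2 in, s3 out → z = 1473/47
pivot: s2 in, x3 out → z = 171/5
No improving column remains; optimal.

3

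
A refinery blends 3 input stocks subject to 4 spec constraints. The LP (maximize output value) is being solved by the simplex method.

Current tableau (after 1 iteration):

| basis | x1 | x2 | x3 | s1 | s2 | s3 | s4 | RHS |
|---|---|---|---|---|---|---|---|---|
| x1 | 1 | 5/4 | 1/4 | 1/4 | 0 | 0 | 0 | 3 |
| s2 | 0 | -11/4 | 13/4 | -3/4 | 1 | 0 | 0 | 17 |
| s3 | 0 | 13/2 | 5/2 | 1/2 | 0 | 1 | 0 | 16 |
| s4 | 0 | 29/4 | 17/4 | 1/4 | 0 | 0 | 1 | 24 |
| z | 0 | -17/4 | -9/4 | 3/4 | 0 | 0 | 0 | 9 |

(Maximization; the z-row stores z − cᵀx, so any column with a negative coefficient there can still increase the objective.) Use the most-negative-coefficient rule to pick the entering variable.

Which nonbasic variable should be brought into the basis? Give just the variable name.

x2

Objective-row coefficients: x1: 0, x2: -17/4, x3: -9/4, s1: 3/4, s2: 0, s3: 0, s4: 0.
The most negative is -17/4 in column x2, so x2 enters.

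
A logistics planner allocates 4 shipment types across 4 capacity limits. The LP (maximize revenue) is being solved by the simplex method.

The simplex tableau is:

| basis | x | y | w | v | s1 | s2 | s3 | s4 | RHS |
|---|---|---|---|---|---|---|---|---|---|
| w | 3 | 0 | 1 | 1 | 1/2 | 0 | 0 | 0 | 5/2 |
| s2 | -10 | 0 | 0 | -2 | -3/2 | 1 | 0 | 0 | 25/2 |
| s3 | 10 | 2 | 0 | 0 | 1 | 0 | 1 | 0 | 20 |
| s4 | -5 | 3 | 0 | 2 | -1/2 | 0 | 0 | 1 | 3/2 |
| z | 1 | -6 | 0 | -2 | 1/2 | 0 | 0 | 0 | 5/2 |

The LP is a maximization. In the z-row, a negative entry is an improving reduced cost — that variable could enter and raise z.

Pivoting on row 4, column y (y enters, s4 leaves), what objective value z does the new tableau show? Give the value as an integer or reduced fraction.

11/2

Minimum ratio for y: (3/2)/3 = 1/2.
z changes by −(z-row coeff of y)·ratio = −(-6)·(1/2) = 3.
New z = 5/2 + 3 = 11/2.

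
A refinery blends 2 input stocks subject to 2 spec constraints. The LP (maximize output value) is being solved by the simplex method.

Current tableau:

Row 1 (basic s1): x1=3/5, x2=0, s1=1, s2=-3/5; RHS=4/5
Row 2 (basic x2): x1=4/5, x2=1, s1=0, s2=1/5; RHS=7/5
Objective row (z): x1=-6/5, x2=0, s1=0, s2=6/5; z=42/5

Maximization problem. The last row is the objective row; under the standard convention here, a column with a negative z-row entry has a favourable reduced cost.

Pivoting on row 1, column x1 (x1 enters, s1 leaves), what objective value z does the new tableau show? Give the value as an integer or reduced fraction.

10

Minimum ratio for x1: (4/5)/(3/5) = 4/3.
z changes by −(z-row coeff of x1)·ratio = −(-6/5)·(4/3) = 8/5.
New z = 42/5 + (8/5) = 10.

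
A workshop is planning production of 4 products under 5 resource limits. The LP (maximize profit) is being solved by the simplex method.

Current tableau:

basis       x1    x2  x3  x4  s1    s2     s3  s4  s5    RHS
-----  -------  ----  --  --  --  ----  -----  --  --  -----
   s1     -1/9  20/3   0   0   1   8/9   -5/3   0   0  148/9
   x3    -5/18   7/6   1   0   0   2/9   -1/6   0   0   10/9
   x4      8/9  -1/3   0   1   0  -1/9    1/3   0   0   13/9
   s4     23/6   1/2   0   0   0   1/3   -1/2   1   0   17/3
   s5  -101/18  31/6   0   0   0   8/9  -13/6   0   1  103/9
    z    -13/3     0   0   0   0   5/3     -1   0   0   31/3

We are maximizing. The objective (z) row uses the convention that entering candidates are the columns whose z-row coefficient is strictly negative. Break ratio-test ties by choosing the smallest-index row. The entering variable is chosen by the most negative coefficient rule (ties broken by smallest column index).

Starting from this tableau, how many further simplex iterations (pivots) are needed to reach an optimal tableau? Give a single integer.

3

pivot: x1 in, s4 out → z = 385/23
pivot: s3 in, x4 out → z = 533/31
pivot: x2 in, x3 out → z = 582/31
No improving column remains; optimal.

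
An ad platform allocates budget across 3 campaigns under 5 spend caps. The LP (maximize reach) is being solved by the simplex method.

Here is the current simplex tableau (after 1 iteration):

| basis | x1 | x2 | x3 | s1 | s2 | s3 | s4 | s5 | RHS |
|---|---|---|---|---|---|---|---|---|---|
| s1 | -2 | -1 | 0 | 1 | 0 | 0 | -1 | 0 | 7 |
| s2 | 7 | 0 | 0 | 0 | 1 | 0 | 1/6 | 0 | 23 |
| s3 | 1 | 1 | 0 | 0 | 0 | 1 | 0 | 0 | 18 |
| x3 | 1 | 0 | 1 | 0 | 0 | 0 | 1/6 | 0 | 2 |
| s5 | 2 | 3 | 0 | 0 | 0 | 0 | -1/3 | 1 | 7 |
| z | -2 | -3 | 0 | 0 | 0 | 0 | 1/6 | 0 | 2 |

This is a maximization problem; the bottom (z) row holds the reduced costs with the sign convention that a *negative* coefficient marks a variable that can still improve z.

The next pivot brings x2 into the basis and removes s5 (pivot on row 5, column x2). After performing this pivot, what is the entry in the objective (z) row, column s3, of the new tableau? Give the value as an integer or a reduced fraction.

Pivot element is row 5, column x2: 3.
Normalize row 5: new (row 5, s3) = 0/3 = 0.
z-row ← z-row − (-3)·(new row 5): 0 − (-3)·0 = 0.

0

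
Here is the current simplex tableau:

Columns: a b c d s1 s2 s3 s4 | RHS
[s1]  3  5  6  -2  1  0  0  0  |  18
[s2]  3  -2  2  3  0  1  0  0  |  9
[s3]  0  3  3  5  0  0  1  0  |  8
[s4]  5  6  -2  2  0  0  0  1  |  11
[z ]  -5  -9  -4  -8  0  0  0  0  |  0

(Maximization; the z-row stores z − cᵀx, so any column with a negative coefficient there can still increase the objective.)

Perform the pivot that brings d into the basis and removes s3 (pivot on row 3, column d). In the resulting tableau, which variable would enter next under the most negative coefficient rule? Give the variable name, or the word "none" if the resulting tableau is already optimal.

Pivot element 5. New z-row = old z-row − (-8)·(row 3/5).
Updated z-row coefficients: a: -5, b: -21/5, c: 4/5, d: 0, s1: 0, s2: 0, s3: 8/5, s4: 0.
The most negative is -5 in column a, so a would enter next.

a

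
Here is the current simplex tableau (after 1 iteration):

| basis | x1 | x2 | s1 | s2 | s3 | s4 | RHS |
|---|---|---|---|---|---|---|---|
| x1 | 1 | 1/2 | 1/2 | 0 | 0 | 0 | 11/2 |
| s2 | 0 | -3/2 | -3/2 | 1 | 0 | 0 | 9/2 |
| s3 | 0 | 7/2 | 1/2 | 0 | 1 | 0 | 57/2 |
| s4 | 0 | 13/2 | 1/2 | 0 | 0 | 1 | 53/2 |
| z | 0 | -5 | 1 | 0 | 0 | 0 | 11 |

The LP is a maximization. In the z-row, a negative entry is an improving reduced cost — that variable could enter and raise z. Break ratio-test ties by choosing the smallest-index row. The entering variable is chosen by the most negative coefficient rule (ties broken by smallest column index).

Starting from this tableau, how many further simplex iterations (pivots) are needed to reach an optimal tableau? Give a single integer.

pivot: x2 in, s4 out → z = 408/13
No improving column remains; optimal.

1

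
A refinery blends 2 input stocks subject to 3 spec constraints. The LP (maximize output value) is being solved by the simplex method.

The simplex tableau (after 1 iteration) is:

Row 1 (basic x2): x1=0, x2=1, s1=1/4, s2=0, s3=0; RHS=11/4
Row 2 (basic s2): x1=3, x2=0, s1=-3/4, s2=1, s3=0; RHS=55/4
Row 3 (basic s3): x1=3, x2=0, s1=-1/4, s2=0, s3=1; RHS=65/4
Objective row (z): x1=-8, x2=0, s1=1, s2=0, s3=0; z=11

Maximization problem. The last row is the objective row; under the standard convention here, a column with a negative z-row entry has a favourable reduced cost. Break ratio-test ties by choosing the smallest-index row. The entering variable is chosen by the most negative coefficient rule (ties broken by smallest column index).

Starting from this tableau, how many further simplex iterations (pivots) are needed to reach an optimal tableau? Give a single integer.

2

pivot: x1 in, s2 out → z = 143/3
pivot: s1 in, s3 out → z = 158/3
No improving column remains; optimal.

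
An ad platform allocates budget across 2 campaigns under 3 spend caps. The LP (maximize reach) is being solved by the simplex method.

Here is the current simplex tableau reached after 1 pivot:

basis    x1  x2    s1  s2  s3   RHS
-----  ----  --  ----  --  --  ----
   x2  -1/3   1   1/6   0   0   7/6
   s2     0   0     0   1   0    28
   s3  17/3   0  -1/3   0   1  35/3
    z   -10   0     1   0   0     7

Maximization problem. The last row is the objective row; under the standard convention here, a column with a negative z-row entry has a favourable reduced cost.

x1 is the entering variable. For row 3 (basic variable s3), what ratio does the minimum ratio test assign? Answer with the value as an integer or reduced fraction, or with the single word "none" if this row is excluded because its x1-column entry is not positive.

35/17

Ratio = RHS / (x1 entry) = (35/3) / (17/3) = 35/17.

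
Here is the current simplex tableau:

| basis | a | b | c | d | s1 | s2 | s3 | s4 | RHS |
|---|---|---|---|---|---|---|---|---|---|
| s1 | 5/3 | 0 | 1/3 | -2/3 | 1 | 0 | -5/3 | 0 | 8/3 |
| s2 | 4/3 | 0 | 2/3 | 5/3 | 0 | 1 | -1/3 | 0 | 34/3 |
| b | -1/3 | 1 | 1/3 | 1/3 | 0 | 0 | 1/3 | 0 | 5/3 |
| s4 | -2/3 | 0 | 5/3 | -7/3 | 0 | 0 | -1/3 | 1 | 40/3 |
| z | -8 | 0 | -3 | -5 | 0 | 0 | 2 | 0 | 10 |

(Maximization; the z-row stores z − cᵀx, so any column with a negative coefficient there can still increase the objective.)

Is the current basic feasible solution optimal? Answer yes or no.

no

Column a has objective-row coefficient -8, which is negative; an improving pivot exists, so not yet optimal.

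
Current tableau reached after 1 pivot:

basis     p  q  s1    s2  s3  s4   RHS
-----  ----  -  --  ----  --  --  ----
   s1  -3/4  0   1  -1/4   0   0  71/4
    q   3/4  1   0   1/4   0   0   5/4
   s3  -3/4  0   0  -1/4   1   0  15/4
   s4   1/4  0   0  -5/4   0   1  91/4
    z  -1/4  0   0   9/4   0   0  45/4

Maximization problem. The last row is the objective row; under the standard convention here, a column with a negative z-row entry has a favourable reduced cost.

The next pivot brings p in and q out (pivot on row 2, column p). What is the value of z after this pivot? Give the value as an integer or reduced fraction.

Minimum ratio for p: (5/4)/(3/4) = 5/3.
z changes by −(z-row coeff of p)·ratio = −(-1/4)·(5/3) = 5/12.
New z = 45/4 + (5/12) = 35/3.

35/3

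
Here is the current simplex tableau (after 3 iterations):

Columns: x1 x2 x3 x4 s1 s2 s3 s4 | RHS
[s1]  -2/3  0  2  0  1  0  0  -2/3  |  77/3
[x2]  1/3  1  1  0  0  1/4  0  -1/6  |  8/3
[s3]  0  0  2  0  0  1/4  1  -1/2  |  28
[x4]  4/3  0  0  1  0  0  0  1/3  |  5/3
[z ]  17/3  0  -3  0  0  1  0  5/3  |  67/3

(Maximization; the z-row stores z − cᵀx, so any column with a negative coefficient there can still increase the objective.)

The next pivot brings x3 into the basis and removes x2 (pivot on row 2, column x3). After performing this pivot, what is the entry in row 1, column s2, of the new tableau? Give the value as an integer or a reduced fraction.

Pivot element is row 2, column x3: 1.
Normalize row 2: new (row 2, s2) = (1/4)/1 = 1/4.
row 1 ← row 1 − 2·(new row 2): 0 − 2·(1/4) = -1/2.

-1/2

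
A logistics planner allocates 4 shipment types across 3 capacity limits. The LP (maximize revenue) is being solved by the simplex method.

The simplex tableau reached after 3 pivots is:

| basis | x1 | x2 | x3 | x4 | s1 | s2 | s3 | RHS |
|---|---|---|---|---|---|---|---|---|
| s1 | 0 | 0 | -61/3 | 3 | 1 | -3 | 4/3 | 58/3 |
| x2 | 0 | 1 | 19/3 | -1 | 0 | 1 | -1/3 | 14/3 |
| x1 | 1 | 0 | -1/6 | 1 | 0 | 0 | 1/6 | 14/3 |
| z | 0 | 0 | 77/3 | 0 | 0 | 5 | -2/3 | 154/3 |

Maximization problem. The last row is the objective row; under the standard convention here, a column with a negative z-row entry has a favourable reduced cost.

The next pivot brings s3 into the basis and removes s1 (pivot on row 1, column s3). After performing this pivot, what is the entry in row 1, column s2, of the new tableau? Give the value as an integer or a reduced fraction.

-9/4

Pivot element is row 1, column s3: 4/3.
Normalize row 1: new (row 1, s2) = (-3)/(4/3) = -9/4.
Row 1 is the pivot row, so the entry is -9/4.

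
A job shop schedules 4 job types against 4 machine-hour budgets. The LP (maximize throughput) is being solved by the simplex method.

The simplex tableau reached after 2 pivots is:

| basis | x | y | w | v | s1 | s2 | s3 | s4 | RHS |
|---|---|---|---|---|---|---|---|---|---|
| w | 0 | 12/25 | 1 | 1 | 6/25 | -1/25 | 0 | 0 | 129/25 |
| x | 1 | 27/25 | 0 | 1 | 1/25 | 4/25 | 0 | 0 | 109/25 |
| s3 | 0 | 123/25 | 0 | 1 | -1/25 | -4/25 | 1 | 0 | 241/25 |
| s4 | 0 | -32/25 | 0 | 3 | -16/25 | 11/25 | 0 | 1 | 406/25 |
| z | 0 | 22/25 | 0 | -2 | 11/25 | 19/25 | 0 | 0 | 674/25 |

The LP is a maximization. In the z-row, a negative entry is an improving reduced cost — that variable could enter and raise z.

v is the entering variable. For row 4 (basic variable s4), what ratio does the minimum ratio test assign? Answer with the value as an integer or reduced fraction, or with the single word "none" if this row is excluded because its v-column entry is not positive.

406/75

Ratio = RHS / (v entry) = (406/25) / 3 = 406/75.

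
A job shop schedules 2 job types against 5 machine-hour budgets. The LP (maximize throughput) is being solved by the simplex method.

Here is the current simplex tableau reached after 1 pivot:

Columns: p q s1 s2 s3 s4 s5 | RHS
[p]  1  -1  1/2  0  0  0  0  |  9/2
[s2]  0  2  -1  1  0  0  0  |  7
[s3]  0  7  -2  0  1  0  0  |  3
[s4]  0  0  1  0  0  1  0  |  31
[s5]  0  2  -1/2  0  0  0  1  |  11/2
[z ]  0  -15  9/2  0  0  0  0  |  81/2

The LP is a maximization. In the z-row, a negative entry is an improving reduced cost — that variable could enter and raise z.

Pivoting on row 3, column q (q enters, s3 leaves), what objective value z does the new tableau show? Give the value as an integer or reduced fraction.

Minimum ratio for q: 3/7 = 3/7.
z changes by −(z-row coeff of q)·ratio = −(-15)·(3/7) = 45/7.
New z = 81/2 + (45/7) = 657/14.

657/14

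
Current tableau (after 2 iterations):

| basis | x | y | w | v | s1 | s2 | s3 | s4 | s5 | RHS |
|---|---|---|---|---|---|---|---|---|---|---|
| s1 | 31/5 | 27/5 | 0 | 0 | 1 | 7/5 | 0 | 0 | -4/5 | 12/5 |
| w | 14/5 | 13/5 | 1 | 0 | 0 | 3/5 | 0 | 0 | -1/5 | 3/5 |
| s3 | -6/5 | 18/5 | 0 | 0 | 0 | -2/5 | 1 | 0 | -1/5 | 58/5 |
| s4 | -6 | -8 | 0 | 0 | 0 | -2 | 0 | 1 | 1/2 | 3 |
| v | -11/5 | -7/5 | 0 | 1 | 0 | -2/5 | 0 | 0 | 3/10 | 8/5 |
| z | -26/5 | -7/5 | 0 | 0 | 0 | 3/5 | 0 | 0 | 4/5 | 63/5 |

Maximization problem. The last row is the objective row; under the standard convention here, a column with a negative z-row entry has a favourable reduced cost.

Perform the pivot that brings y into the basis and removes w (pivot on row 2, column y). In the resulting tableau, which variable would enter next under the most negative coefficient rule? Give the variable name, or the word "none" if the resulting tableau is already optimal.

x

Pivot element 13/5. New z-row = old z-row − (-7/5)·(row 2/(13/5)).
Updated z-row coefficients: x: -48/13, y: 0, w: 7/13, v: 0, s1: 0, s2: 12/13, s3: 0, s4: 0, s5: 9/13.
The most negative is -48/13 in column x, so x would enter next.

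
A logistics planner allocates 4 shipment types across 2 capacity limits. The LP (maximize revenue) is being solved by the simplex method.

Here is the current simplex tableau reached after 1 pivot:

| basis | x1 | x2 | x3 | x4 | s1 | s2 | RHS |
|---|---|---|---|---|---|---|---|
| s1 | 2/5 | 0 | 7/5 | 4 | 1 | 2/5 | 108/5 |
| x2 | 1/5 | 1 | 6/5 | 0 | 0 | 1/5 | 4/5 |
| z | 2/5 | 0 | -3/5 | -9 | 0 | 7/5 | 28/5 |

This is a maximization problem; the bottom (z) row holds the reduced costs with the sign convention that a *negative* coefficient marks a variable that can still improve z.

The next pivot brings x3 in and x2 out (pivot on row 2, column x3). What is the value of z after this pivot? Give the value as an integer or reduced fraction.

6

Minimum ratio for x3: (4/5)/(6/5) = 2/3.
z changes by −(z-row coeff of x3)·ratio = −(-3/5)·(2/3) = 2/5.
New z = 28/5 + (2/5) = 6.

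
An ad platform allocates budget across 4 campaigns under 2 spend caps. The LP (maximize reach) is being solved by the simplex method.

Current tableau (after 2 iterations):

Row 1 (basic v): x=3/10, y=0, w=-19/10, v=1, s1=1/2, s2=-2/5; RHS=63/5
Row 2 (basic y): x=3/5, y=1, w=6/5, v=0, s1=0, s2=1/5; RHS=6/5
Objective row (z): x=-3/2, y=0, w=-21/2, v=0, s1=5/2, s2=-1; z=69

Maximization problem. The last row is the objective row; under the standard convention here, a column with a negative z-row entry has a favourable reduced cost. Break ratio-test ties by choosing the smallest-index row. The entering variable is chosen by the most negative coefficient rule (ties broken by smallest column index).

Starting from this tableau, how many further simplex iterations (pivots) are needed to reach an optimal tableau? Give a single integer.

1

pivot: w in, y out → z = 159/2
No improving column remains; optimal.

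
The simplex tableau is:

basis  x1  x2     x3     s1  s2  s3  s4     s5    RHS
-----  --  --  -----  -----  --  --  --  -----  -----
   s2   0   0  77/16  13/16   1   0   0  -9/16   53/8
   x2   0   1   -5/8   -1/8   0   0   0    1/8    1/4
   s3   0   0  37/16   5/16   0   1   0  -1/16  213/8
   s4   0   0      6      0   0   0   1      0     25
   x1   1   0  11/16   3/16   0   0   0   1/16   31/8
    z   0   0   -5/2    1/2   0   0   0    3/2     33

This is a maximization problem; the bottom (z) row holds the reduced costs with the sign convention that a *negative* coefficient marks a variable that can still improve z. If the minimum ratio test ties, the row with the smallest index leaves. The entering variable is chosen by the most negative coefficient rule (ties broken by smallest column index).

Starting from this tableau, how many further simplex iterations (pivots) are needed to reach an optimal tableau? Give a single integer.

pivot: x3 in, s2 out → z = 2806/77
No improving column remains; optimal.

1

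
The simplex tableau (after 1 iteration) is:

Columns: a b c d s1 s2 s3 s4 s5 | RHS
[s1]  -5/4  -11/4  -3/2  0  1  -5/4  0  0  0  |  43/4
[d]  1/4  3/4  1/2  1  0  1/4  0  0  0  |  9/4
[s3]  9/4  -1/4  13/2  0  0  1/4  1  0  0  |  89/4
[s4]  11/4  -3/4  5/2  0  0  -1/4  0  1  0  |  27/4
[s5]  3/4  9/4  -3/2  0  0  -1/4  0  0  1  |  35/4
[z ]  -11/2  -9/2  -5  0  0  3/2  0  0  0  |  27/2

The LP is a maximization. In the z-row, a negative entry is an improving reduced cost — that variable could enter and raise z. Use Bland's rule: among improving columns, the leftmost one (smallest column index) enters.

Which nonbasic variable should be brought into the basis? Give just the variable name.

a

Objective-row coefficients: a: -11/2, b: -9/2, c: -5, d: 0, s1: 0, s2: 3/2, s3: 0, s4: 0, s5: 0.
Improving columns: a, b, c. Bland's rule picks the smallest column index → a.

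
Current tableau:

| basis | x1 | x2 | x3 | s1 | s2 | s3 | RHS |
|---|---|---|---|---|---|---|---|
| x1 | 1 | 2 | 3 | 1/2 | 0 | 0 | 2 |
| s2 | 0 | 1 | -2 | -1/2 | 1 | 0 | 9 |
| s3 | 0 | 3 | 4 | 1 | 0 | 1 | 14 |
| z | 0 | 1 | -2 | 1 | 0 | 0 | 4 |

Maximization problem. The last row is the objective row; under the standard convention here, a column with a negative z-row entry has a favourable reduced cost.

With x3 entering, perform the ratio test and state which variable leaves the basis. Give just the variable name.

x1

Ratios: row 1 (x1): 2/3 = 2/3; row 2 (s2): entry -2 ≤ 0, skip; row 3 (s3): 14/4 = 7/2.
Minimum ratio 2/3 is in the x1 row, so x1 leaves.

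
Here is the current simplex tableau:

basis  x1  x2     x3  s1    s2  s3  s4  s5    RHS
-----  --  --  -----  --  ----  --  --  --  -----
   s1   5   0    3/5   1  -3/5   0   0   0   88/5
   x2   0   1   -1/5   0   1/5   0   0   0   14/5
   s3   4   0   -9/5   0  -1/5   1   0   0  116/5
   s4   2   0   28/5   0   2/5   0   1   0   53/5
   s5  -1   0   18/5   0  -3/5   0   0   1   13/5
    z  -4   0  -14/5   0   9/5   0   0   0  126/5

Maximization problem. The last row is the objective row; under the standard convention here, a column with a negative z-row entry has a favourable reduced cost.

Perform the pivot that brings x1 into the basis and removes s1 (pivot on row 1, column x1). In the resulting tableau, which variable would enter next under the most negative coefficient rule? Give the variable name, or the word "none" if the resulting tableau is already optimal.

x3

Pivot element 5. New z-row = old z-row − (-4)·(row 1/5).
Updated z-row coefficients: x1: 0, x2: 0, x3: -58/25, s1: 4/5, s2: 33/25, s3: 0, s4: 0, s5: 0.
The most negative is -58/25 in column x3, so x3 would enter next.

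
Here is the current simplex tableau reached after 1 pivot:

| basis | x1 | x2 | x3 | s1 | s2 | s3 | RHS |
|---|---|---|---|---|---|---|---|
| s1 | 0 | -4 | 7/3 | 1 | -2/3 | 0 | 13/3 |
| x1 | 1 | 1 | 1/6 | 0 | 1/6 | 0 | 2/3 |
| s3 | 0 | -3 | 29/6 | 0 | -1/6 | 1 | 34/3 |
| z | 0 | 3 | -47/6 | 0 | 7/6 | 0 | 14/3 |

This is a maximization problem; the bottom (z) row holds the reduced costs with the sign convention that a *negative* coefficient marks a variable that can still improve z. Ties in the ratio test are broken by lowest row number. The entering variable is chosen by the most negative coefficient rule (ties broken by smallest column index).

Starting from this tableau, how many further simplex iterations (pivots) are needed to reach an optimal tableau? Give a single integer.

pivot: x3 in, s1 out → z = 269/14
pivot: x2 in, x1 out → z = 199/9
No improving column remains; optimal.

2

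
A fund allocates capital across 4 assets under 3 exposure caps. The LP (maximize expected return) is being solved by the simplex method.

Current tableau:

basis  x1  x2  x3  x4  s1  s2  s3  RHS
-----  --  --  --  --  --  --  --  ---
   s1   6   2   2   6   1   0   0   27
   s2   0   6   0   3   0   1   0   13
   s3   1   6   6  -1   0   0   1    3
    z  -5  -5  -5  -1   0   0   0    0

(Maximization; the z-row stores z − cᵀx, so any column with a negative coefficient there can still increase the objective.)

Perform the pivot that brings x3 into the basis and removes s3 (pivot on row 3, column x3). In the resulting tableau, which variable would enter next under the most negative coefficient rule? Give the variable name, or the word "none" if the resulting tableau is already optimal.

Pivot element 6. New z-row = old z-row − (-5)·(row 3/6).
Updated z-row coefficients: x1: -25/6, x2: 0, x3: 0, x4: -11/6, s1: 0, s2: 0, s3: 5/6.
The most negative is -25/6 in column x1, so x1 would enter next.

x1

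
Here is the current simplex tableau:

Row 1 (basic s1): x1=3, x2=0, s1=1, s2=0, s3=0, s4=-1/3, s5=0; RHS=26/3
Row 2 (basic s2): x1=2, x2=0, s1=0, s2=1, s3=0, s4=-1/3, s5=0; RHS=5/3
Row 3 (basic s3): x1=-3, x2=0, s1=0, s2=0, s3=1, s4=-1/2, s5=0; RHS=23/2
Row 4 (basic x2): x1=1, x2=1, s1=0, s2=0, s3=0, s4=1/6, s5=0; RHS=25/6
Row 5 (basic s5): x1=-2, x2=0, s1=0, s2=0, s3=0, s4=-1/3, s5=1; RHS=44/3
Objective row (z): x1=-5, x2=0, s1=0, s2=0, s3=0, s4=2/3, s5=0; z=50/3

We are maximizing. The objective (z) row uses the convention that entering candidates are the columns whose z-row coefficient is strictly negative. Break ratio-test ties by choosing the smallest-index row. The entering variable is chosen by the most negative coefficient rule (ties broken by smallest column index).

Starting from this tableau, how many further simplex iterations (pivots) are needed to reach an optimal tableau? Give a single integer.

pivot: x1 in, s2 out → z = 125/6
pivot: s4 in, x2 out → z = 45/2
No improving column remains; optimal.

2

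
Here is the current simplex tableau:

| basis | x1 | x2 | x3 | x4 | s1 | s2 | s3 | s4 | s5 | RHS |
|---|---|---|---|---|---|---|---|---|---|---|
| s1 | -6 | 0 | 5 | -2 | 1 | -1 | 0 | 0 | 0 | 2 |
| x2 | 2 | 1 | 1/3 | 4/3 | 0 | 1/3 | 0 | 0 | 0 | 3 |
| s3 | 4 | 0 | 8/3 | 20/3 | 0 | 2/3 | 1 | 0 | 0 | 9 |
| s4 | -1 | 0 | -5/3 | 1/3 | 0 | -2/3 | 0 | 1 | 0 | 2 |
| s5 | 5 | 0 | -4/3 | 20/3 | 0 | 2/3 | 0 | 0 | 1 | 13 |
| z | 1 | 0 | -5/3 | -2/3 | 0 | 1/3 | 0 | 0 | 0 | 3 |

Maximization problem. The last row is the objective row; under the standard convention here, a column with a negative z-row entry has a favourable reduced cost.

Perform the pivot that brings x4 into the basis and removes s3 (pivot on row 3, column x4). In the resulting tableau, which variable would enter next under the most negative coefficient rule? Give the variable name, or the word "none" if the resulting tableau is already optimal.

Pivot element 20/3. New z-row = old z-row − (-2/3)·(row 3/(20/3)).
Updated z-row coefficients: x1: 7/5, x2: 0, x3: -7/5, x4: 0, s1: 0, s2: 2/5, s3: 1/10, s4: 0, s5: 0.
The most negative is -7/5 in column x3, so x3 would enter next.

x3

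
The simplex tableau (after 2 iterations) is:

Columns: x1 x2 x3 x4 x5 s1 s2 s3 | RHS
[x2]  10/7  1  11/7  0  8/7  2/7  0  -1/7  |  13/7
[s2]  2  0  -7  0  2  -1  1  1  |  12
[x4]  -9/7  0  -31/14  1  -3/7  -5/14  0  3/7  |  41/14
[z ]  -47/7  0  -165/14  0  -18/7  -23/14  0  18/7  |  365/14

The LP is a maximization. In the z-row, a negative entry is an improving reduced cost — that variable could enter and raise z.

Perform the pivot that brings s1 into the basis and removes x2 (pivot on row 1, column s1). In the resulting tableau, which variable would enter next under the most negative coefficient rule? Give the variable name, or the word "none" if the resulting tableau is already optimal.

Pivot element 2/7. New z-row = old z-row − (-23/14)·(row 1/(2/7)).
Updated z-row coefficients: x1: 3/2, x2: 23/4, x3: -11/4, x4: 0, x5: 4, s1: 0, s2: 0, s3: 7/4.
The most negative is -11/4 in column x3, so x3 would enter next.

x3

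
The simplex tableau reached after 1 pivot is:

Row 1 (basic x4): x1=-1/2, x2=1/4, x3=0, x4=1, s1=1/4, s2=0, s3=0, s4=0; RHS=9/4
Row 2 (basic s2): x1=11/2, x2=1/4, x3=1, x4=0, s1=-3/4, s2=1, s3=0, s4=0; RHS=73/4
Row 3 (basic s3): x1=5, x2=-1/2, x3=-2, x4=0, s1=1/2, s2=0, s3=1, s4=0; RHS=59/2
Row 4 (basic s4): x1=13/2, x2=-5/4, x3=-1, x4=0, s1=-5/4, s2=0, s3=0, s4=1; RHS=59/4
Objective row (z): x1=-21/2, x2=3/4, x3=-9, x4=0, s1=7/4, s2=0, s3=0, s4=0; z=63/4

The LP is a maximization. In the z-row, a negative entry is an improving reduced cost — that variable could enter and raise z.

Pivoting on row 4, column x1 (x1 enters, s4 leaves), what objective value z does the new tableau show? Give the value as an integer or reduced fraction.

Minimum ratio for x1: (59/4)/(13/2) = 59/26.
z changes by −(z-row coeff of x1)·ratio = −(-21/2)·(59/26) = 1239/52.
New z = 63/4 + (1239/52) = 1029/26.

1029/26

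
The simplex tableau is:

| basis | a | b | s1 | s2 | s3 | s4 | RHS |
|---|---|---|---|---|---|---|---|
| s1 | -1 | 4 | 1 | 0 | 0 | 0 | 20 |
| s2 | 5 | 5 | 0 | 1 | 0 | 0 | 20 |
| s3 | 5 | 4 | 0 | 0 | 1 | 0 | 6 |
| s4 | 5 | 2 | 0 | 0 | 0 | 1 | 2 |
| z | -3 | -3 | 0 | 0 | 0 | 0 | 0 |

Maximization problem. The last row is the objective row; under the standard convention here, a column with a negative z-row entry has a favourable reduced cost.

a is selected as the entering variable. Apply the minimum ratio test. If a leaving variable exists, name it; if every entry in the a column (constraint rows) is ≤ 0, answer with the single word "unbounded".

Ratios: row 1 (s1): entry -1 ≤ 0, skip; row 2 (s2): 20/5 = 4; row 3 (s3): 6/5 = 6/5; row 4 (s4): 2/5 = 2/5.
Minimum ratio is in the s4 row, so s4 leaves.

s4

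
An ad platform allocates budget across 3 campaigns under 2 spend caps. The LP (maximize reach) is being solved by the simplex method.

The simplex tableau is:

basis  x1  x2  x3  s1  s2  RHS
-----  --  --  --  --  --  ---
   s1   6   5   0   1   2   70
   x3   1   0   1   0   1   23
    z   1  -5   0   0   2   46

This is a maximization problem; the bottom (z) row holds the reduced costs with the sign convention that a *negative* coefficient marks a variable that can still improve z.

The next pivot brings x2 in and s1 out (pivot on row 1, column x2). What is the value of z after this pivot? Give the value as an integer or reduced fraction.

Minimum ratio for x2: 70/5 = 14.
z changes by −(z-row coeff of x2)·ratio = −(-5)·14 = 70.
New z = 46 + 70 = 116.

116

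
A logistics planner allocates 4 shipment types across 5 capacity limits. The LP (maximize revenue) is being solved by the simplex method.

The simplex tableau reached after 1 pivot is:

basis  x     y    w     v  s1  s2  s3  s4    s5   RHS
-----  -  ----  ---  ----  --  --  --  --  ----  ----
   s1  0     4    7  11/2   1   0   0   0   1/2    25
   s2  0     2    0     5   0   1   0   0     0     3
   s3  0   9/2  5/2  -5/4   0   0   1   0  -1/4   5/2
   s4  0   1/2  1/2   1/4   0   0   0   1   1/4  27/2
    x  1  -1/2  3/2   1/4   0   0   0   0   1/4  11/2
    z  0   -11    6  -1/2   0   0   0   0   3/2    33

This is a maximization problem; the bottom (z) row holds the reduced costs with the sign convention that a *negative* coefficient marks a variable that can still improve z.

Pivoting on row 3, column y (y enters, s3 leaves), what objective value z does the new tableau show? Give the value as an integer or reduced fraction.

352/9

Minimum ratio for y: (5/2)/(9/2) = 5/9.
z changes by −(z-row coeff of y)·ratio = −(-11)·(5/9) = 55/9.
New z = 33 + (55/9) = 352/9.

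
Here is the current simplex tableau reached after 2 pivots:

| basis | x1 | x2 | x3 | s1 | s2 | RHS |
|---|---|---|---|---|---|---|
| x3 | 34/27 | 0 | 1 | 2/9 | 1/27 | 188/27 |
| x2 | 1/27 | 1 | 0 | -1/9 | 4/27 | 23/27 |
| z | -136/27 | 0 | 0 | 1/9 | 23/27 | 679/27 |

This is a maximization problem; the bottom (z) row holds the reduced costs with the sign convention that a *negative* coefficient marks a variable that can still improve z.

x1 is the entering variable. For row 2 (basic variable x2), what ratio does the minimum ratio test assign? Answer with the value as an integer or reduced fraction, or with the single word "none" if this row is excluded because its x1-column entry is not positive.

23

Ratio = RHS / (x1 entry) = (23/27) / (1/27) = 23.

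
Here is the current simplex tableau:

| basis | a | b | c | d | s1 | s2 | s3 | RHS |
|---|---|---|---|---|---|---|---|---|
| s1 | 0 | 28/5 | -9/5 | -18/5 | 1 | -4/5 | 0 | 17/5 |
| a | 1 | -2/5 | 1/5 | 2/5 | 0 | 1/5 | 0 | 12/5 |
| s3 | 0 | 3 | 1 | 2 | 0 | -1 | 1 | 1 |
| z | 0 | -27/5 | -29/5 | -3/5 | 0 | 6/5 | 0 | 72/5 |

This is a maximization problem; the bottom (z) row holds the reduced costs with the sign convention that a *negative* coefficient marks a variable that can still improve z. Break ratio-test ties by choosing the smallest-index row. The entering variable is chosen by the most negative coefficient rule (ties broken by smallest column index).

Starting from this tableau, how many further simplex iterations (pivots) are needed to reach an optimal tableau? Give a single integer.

pivot: c in, s3 out → z = 101/5
pivot: s2 in, a out → z = 91/2
No improving column remains; optimal.

2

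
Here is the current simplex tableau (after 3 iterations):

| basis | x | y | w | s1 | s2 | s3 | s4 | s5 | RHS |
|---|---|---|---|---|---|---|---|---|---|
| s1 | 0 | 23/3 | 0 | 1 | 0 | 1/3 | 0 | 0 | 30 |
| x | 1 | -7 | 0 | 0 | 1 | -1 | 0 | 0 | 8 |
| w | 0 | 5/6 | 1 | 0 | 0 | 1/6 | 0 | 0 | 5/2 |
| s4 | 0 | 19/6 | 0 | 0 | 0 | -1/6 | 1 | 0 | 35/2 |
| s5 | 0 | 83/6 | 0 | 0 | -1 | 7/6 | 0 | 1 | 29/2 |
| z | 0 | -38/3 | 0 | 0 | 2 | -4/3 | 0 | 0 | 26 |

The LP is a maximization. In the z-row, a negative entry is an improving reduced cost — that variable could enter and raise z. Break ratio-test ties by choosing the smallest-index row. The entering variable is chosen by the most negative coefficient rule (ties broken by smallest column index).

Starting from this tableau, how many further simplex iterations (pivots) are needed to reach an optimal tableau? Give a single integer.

pivot: y in, s5 out → z = 3260/83
pivot: s3 in, y out → z = 298/7
No improving column remains; optimal.

2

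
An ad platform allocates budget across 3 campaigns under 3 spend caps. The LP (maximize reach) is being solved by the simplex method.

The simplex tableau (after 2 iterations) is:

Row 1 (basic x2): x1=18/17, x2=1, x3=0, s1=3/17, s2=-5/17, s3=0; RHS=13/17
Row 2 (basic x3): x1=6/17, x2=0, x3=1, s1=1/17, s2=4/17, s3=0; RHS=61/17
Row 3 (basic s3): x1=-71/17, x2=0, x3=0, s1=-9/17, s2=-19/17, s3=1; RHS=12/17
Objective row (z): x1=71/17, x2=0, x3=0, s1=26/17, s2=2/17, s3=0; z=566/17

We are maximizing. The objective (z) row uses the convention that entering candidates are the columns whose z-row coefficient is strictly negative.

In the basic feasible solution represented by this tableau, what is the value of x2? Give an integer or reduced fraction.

13/17

x2 is basic (row 1); its value is the RHS of that row: 13/17.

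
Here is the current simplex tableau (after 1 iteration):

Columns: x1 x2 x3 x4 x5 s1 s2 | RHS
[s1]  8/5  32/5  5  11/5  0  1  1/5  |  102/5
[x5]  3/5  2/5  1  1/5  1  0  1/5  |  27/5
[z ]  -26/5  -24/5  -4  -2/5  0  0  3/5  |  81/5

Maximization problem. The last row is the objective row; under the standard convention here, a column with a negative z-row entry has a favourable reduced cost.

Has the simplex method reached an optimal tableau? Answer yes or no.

Column x1 has objective-row coefficient -26/5, which is negative; an improving pivot exists, so not yet optimal.

no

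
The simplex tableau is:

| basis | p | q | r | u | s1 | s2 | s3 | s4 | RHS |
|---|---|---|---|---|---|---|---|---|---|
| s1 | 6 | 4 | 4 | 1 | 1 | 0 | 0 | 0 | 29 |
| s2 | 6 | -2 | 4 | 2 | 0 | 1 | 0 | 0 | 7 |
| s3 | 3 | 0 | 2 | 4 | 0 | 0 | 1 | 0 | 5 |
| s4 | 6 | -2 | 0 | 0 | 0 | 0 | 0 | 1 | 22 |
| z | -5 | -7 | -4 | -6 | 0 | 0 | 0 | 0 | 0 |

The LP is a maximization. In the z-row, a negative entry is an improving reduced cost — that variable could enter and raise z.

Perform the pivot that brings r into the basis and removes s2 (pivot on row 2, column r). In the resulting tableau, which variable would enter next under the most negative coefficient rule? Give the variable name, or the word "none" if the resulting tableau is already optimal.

q

Pivot element 4. New z-row = old z-row − (-4)·(row 2/4).
Updated z-row coefficients: p: 1, q: -9, r: 0, u: -4, s1: 0, s2: 1, s3: 0, s4: 0.
The most negative is -9 in column q, so q would enter next.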